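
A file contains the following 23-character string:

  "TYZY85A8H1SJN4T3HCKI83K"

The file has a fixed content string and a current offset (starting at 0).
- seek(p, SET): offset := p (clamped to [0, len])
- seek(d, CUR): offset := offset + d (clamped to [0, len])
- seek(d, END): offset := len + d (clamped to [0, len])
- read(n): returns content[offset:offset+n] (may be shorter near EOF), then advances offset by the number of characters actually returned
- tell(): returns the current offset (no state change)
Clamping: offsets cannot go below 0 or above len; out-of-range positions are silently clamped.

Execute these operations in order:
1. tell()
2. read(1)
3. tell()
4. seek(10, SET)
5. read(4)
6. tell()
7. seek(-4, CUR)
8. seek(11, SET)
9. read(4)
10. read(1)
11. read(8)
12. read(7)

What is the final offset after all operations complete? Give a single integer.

After 1 (tell()): offset=0
After 2 (read(1)): returned 'T', offset=1
After 3 (tell()): offset=1
After 4 (seek(10, SET)): offset=10
After 5 (read(4)): returned 'SJN4', offset=14
After 6 (tell()): offset=14
After 7 (seek(-4, CUR)): offset=10
After 8 (seek(11, SET)): offset=11
After 9 (read(4)): returned 'JN4T', offset=15
After 10 (read(1)): returned '3', offset=16
After 11 (read(8)): returned 'HCKI83K', offset=23
After 12 (read(7)): returned '', offset=23

Answer: 23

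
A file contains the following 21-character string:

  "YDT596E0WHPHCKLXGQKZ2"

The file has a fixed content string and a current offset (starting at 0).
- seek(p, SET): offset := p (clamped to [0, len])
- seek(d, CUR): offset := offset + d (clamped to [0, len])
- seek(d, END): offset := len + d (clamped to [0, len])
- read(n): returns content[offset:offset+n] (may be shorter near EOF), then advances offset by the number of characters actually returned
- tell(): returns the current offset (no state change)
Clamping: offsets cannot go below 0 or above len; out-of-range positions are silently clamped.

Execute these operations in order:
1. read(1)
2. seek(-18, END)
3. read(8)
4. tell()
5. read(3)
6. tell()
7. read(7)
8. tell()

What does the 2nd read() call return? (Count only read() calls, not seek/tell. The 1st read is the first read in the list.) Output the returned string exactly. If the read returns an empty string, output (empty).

Answer: 596E0WHP

Derivation:
After 1 (read(1)): returned 'Y', offset=1
After 2 (seek(-18, END)): offset=3
After 3 (read(8)): returned '596E0WHP', offset=11
After 4 (tell()): offset=11
After 5 (read(3)): returned 'HCK', offset=14
After 6 (tell()): offset=14
After 7 (read(7)): returned 'LXGQKZ2', offset=21
After 8 (tell()): offset=21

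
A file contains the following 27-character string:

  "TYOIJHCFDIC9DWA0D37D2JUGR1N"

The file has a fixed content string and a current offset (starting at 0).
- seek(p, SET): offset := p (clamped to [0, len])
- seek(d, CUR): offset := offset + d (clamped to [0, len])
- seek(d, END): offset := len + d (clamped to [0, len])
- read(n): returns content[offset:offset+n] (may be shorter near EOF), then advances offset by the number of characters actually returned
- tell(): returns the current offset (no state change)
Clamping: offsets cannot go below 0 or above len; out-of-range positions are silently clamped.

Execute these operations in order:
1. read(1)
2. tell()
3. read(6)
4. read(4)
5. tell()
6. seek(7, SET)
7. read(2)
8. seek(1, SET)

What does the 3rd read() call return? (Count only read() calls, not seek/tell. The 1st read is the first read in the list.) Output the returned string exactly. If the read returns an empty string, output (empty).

Answer: FDIC

Derivation:
After 1 (read(1)): returned 'T', offset=1
After 2 (tell()): offset=1
After 3 (read(6)): returned 'YOIJHC', offset=7
After 4 (read(4)): returned 'FDIC', offset=11
After 5 (tell()): offset=11
After 6 (seek(7, SET)): offset=7
After 7 (read(2)): returned 'FD', offset=9
After 8 (seek(1, SET)): offset=1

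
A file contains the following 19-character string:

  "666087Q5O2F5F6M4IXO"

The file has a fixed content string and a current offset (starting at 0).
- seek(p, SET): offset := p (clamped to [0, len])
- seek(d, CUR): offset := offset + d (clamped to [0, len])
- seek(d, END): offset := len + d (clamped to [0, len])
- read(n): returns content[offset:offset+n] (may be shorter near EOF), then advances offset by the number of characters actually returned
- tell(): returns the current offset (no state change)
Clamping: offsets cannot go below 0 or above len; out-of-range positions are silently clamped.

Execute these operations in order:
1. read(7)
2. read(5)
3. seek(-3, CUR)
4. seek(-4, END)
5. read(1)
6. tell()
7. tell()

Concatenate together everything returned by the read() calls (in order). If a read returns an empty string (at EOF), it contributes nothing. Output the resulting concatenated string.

After 1 (read(7)): returned '666087Q', offset=7
After 2 (read(5)): returned '5O2F5', offset=12
After 3 (seek(-3, CUR)): offset=9
After 4 (seek(-4, END)): offset=15
After 5 (read(1)): returned '4', offset=16
After 6 (tell()): offset=16
After 7 (tell()): offset=16

Answer: 666087Q5O2F54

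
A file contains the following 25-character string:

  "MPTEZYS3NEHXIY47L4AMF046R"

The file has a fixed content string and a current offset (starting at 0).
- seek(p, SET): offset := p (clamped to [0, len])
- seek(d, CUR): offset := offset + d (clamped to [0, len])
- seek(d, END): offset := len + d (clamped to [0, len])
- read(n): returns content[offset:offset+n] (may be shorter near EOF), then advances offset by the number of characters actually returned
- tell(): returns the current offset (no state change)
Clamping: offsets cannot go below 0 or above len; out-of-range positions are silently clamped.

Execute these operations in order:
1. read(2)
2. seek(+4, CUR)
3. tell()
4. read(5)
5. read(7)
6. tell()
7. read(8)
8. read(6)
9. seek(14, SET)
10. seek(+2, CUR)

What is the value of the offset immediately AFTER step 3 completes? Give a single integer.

After 1 (read(2)): returned 'MP', offset=2
After 2 (seek(+4, CUR)): offset=6
After 3 (tell()): offset=6

Answer: 6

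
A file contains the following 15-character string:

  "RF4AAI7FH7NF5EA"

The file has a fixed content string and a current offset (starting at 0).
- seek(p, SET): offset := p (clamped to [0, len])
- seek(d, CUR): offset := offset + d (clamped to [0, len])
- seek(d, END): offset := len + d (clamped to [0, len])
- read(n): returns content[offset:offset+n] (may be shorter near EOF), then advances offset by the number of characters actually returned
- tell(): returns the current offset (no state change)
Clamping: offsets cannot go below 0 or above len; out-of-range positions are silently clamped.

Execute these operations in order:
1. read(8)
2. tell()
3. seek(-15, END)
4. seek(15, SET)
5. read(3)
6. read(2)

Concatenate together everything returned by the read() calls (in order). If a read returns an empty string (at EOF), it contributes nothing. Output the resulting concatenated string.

After 1 (read(8)): returned 'RF4AAI7F', offset=8
After 2 (tell()): offset=8
After 3 (seek(-15, END)): offset=0
After 4 (seek(15, SET)): offset=15
After 5 (read(3)): returned '', offset=15
After 6 (read(2)): returned '', offset=15

Answer: RF4AAI7F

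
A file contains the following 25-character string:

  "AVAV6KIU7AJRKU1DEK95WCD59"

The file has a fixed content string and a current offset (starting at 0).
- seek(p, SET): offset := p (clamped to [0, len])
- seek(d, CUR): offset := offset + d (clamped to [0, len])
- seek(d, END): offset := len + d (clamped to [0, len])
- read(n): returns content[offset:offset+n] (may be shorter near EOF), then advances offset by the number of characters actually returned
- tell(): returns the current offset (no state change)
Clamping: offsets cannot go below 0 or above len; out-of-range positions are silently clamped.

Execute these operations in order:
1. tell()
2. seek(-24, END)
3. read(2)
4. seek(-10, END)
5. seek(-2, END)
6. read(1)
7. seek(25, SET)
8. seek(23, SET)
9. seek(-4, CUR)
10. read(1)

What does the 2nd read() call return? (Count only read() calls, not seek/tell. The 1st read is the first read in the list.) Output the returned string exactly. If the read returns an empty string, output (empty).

After 1 (tell()): offset=0
After 2 (seek(-24, END)): offset=1
After 3 (read(2)): returned 'VA', offset=3
After 4 (seek(-10, END)): offset=15
After 5 (seek(-2, END)): offset=23
After 6 (read(1)): returned '5', offset=24
After 7 (seek(25, SET)): offset=25
After 8 (seek(23, SET)): offset=23
After 9 (seek(-4, CUR)): offset=19
After 10 (read(1)): returned '5', offset=20

Answer: 5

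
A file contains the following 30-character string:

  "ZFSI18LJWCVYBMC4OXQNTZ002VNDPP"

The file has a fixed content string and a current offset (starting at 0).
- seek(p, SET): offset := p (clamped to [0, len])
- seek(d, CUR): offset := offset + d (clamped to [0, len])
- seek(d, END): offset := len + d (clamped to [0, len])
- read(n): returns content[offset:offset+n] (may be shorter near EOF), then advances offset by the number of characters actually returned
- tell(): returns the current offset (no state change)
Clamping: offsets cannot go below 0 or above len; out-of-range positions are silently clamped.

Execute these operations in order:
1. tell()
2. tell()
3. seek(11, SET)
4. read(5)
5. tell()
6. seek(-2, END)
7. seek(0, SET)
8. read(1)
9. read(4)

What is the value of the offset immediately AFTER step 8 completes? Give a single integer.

After 1 (tell()): offset=0
After 2 (tell()): offset=0
After 3 (seek(11, SET)): offset=11
After 4 (read(5)): returned 'YBMC4', offset=16
After 5 (tell()): offset=16
After 6 (seek(-2, END)): offset=28
After 7 (seek(0, SET)): offset=0
After 8 (read(1)): returned 'Z', offset=1

Answer: 1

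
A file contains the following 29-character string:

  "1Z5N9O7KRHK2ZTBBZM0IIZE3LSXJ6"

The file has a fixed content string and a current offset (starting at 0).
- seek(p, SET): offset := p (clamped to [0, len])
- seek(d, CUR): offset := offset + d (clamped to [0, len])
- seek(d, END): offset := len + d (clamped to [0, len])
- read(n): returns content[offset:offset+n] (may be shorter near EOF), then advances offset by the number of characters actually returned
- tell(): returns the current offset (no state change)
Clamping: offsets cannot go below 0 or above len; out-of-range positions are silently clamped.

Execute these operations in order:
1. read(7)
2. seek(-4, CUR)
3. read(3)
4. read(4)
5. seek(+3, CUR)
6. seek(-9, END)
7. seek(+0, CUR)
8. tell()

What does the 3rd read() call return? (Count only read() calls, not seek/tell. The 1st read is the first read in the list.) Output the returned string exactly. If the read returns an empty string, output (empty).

After 1 (read(7)): returned '1Z5N9O7', offset=7
After 2 (seek(-4, CUR)): offset=3
After 3 (read(3)): returned 'N9O', offset=6
After 4 (read(4)): returned '7KRH', offset=10
After 5 (seek(+3, CUR)): offset=13
After 6 (seek(-9, END)): offset=20
After 7 (seek(+0, CUR)): offset=20
After 8 (tell()): offset=20

Answer: 7KRH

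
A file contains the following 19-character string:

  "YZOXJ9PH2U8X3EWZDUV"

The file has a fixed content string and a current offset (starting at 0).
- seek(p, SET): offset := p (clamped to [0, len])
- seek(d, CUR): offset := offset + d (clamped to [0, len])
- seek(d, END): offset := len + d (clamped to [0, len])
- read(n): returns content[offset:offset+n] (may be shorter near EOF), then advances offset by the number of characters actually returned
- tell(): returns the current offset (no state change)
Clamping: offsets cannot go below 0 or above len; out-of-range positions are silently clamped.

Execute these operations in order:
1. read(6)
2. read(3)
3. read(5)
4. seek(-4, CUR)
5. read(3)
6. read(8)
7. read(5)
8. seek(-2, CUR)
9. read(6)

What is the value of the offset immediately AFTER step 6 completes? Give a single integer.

After 1 (read(6)): returned 'YZOXJ9', offset=6
After 2 (read(3)): returned 'PH2', offset=9
After 3 (read(5)): returned 'U8X3E', offset=14
After 4 (seek(-4, CUR)): offset=10
After 5 (read(3)): returned '8X3', offset=13
After 6 (read(8)): returned 'EWZDUV', offset=19

Answer: 19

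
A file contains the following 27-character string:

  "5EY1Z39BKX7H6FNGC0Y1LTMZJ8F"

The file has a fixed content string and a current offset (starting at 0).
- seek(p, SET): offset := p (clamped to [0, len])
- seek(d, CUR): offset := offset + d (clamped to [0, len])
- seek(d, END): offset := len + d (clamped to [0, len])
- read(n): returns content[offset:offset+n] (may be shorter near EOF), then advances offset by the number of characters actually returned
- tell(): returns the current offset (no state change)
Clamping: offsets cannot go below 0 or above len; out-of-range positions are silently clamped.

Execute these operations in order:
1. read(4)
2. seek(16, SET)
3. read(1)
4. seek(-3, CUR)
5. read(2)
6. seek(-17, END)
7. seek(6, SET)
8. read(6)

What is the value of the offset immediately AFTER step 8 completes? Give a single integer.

Answer: 12

Derivation:
After 1 (read(4)): returned '5EY1', offset=4
After 2 (seek(16, SET)): offset=16
After 3 (read(1)): returned 'C', offset=17
After 4 (seek(-3, CUR)): offset=14
After 5 (read(2)): returned 'NG', offset=16
After 6 (seek(-17, END)): offset=10
After 7 (seek(6, SET)): offset=6
After 8 (read(6)): returned '9BKX7H', offset=12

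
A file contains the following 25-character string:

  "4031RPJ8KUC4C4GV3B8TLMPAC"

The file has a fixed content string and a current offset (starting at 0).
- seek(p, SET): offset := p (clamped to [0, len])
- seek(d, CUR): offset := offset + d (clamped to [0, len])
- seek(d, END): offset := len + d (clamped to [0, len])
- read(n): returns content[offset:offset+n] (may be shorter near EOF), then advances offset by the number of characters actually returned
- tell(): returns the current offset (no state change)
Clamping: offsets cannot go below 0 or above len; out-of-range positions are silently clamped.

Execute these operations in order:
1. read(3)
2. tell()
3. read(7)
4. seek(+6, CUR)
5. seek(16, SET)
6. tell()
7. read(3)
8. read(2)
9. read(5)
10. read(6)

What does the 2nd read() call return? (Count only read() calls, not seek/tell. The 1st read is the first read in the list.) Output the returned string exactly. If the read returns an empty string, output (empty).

After 1 (read(3)): returned '403', offset=3
After 2 (tell()): offset=3
After 3 (read(7)): returned '1RPJ8KU', offset=10
After 4 (seek(+6, CUR)): offset=16
After 5 (seek(16, SET)): offset=16
After 6 (tell()): offset=16
After 7 (read(3)): returned '3B8', offset=19
After 8 (read(2)): returned 'TL', offset=21
After 9 (read(5)): returned 'MPAC', offset=25
After 10 (read(6)): returned '', offset=25

Answer: 1RPJ8KU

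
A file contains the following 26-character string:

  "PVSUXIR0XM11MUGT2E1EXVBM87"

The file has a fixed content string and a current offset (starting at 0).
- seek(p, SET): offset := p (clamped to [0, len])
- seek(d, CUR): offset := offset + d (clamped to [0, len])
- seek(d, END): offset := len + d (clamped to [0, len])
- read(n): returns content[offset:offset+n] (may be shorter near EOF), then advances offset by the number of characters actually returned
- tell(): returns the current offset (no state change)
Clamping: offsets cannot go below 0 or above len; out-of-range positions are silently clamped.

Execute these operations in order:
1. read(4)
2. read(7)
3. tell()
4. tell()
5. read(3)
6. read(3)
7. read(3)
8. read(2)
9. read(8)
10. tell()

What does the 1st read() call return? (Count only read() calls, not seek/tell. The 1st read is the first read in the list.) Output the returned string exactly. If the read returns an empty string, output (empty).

After 1 (read(4)): returned 'PVSU', offset=4
After 2 (read(7)): returned 'XIR0XM1', offset=11
After 3 (tell()): offset=11
After 4 (tell()): offset=11
After 5 (read(3)): returned '1MU', offset=14
After 6 (read(3)): returned 'GT2', offset=17
After 7 (read(3)): returned 'E1E', offset=20
After 8 (read(2)): returned 'XV', offset=22
After 9 (read(8)): returned 'BM87', offset=26
After 10 (tell()): offset=26

Answer: PVSU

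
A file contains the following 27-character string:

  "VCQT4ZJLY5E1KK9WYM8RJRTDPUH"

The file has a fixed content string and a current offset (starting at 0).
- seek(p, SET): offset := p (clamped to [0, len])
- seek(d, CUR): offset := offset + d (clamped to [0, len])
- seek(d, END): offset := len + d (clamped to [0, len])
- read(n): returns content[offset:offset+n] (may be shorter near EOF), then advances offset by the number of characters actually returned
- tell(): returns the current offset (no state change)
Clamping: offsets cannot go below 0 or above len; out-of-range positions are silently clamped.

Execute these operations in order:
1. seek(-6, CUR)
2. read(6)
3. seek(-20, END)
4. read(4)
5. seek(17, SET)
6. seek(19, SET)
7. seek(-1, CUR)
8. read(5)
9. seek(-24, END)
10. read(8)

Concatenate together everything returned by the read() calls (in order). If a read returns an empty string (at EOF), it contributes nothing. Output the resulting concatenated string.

Answer: VCQT4ZLY5E8RJRTT4ZJLY5E

Derivation:
After 1 (seek(-6, CUR)): offset=0
After 2 (read(6)): returned 'VCQT4Z', offset=6
After 3 (seek(-20, END)): offset=7
After 4 (read(4)): returned 'LY5E', offset=11
After 5 (seek(17, SET)): offset=17
After 6 (seek(19, SET)): offset=19
After 7 (seek(-1, CUR)): offset=18
After 8 (read(5)): returned '8RJRT', offset=23
After 9 (seek(-24, END)): offset=3
After 10 (read(8)): returned 'T4ZJLY5E', offset=11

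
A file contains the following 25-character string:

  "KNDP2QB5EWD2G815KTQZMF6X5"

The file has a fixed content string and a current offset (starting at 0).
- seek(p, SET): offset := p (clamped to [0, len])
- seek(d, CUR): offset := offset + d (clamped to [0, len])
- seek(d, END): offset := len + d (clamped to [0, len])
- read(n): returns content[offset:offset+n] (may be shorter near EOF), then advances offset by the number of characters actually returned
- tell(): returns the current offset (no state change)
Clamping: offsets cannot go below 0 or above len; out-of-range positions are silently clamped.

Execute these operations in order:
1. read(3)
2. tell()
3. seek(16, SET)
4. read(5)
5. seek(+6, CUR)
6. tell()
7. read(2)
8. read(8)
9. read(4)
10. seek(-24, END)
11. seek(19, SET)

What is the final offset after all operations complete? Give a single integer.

Answer: 19

Derivation:
After 1 (read(3)): returned 'KND', offset=3
After 2 (tell()): offset=3
After 3 (seek(16, SET)): offset=16
After 4 (read(5)): returned 'KTQZM', offset=21
After 5 (seek(+6, CUR)): offset=25
After 6 (tell()): offset=25
After 7 (read(2)): returned '', offset=25
After 8 (read(8)): returned '', offset=25
After 9 (read(4)): returned '', offset=25
After 10 (seek(-24, END)): offset=1
After 11 (seek(19, SET)): offset=19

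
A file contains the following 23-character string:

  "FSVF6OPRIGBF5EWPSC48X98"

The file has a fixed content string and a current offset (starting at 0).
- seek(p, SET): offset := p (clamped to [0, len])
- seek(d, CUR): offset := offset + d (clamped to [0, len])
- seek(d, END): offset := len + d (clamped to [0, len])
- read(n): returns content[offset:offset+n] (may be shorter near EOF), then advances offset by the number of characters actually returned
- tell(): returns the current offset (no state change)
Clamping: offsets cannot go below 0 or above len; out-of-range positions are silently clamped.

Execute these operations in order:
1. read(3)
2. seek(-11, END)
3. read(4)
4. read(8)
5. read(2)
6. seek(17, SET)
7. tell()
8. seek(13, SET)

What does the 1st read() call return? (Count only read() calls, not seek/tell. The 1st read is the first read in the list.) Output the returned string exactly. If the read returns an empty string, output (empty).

After 1 (read(3)): returned 'FSV', offset=3
After 2 (seek(-11, END)): offset=12
After 3 (read(4)): returned '5EWP', offset=16
After 4 (read(8)): returned 'SC48X98', offset=23
After 5 (read(2)): returned '', offset=23
After 6 (seek(17, SET)): offset=17
After 7 (tell()): offset=17
After 8 (seek(13, SET)): offset=13

Answer: FSV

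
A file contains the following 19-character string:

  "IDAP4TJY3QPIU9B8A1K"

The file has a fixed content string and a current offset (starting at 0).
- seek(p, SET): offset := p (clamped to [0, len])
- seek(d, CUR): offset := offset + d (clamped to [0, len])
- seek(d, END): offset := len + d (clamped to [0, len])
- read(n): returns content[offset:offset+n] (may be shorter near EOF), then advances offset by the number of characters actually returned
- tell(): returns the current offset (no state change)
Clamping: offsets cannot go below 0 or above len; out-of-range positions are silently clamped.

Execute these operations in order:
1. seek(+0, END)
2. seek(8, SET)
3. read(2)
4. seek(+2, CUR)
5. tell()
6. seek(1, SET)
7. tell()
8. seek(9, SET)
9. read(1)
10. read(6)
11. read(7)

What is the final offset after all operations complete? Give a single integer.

Answer: 19

Derivation:
After 1 (seek(+0, END)): offset=19
After 2 (seek(8, SET)): offset=8
After 3 (read(2)): returned '3Q', offset=10
After 4 (seek(+2, CUR)): offset=12
After 5 (tell()): offset=12
After 6 (seek(1, SET)): offset=1
After 7 (tell()): offset=1
After 8 (seek(9, SET)): offset=9
After 9 (read(1)): returned 'Q', offset=10
After 10 (read(6)): returned 'PIU9B8', offset=16
After 11 (read(7)): returned 'A1K', offset=19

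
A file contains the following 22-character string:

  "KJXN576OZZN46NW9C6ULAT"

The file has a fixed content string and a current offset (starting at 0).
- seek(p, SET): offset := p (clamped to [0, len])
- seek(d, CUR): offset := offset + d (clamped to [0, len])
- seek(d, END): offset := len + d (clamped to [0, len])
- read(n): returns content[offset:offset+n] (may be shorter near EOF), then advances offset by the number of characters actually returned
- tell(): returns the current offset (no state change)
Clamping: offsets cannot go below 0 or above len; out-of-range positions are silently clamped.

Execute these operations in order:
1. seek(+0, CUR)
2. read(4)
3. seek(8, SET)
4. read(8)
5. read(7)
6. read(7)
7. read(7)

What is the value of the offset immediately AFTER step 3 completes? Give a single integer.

After 1 (seek(+0, CUR)): offset=0
After 2 (read(4)): returned 'KJXN', offset=4
After 3 (seek(8, SET)): offset=8

Answer: 8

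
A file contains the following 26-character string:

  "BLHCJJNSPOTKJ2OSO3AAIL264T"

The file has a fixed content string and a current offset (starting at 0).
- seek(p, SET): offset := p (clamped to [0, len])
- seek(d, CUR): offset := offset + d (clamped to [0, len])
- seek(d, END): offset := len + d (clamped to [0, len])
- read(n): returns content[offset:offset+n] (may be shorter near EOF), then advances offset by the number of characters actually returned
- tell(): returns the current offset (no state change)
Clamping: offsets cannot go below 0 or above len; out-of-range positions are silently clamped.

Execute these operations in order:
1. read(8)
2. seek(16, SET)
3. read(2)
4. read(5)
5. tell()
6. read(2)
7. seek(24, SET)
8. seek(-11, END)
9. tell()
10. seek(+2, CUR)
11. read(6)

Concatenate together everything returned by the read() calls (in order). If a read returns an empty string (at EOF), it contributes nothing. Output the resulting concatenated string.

After 1 (read(8)): returned 'BLHCJJNS', offset=8
After 2 (seek(16, SET)): offset=16
After 3 (read(2)): returned 'O3', offset=18
After 4 (read(5)): returned 'AAIL2', offset=23
After 5 (tell()): offset=23
After 6 (read(2)): returned '64', offset=25
After 7 (seek(24, SET)): offset=24
After 8 (seek(-11, END)): offset=15
After 9 (tell()): offset=15
After 10 (seek(+2, CUR)): offset=17
After 11 (read(6)): returned '3AAIL2', offset=23

Answer: BLHCJJNSO3AAIL2643AAIL2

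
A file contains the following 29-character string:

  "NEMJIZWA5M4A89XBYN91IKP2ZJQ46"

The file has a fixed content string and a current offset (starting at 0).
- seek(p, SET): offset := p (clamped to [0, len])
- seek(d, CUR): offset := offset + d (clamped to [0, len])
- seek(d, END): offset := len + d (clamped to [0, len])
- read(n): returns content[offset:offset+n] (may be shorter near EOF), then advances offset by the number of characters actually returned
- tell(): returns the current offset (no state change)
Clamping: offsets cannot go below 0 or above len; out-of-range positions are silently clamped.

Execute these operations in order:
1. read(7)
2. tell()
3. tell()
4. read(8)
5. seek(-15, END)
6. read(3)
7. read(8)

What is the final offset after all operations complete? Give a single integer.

After 1 (read(7)): returned 'NEMJIZW', offset=7
After 2 (tell()): offset=7
After 3 (tell()): offset=7
After 4 (read(8)): returned 'A5M4A89X', offset=15
After 5 (seek(-15, END)): offset=14
After 6 (read(3)): returned 'XBY', offset=17
After 7 (read(8)): returned 'N91IKP2Z', offset=25

Answer: 25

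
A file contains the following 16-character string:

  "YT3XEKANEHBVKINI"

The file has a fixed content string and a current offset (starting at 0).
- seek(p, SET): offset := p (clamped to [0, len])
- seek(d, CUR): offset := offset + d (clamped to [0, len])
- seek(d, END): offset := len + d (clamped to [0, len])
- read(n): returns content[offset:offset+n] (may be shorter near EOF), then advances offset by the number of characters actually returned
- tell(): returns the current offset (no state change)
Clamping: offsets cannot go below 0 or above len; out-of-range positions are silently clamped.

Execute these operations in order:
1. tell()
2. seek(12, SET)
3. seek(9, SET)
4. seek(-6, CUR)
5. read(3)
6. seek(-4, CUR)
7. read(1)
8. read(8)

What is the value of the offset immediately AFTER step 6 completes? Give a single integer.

Answer: 2

Derivation:
After 1 (tell()): offset=0
After 2 (seek(12, SET)): offset=12
After 3 (seek(9, SET)): offset=9
After 4 (seek(-6, CUR)): offset=3
After 5 (read(3)): returned 'XEK', offset=6
After 6 (seek(-4, CUR)): offset=2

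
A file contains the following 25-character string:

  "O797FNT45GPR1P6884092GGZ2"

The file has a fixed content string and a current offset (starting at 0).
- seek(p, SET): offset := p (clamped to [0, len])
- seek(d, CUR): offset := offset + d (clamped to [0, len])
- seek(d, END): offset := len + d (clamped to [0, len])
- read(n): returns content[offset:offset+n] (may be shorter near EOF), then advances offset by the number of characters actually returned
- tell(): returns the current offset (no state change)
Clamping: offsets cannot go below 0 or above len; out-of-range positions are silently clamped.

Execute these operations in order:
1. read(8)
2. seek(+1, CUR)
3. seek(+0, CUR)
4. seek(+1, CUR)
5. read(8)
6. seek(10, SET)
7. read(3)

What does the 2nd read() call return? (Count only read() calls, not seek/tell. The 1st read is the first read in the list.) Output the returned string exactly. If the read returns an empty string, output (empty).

After 1 (read(8)): returned 'O797FNT4', offset=8
After 2 (seek(+1, CUR)): offset=9
After 3 (seek(+0, CUR)): offset=9
After 4 (seek(+1, CUR)): offset=10
After 5 (read(8)): returned 'PR1P6884', offset=18
After 6 (seek(10, SET)): offset=10
After 7 (read(3)): returned 'PR1', offset=13

Answer: PR1P6884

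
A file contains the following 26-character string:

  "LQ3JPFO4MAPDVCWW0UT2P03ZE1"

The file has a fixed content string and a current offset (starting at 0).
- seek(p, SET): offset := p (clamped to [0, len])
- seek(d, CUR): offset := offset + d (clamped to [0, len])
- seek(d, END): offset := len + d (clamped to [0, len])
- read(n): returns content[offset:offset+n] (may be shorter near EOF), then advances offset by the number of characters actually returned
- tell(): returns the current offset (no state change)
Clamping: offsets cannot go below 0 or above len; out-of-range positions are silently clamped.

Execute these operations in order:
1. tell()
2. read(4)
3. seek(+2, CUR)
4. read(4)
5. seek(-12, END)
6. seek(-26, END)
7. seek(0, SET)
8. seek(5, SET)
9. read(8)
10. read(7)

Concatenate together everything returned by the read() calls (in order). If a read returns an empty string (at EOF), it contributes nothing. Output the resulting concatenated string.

After 1 (tell()): offset=0
After 2 (read(4)): returned 'LQ3J', offset=4
After 3 (seek(+2, CUR)): offset=6
After 4 (read(4)): returned 'O4MA', offset=10
After 5 (seek(-12, END)): offset=14
After 6 (seek(-26, END)): offset=0
After 7 (seek(0, SET)): offset=0
After 8 (seek(5, SET)): offset=5
After 9 (read(8)): returned 'FO4MAPDV', offset=13
After 10 (read(7)): returned 'CWW0UT2', offset=20

Answer: LQ3JO4MAFO4MAPDVCWW0UT2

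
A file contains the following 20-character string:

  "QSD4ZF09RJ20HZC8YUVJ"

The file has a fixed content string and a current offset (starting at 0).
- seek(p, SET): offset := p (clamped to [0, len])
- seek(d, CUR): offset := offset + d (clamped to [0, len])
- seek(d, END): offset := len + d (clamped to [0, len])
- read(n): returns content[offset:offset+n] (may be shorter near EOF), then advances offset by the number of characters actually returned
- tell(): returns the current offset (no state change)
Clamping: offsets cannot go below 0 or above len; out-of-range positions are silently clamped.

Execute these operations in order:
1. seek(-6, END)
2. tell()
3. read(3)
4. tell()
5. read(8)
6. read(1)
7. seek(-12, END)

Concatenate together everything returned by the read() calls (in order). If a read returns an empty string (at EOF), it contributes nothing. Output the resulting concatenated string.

After 1 (seek(-6, END)): offset=14
After 2 (tell()): offset=14
After 3 (read(3)): returned 'C8Y', offset=17
After 4 (tell()): offset=17
After 5 (read(8)): returned 'UVJ', offset=20
After 6 (read(1)): returned '', offset=20
After 7 (seek(-12, END)): offset=8

Answer: C8YUVJ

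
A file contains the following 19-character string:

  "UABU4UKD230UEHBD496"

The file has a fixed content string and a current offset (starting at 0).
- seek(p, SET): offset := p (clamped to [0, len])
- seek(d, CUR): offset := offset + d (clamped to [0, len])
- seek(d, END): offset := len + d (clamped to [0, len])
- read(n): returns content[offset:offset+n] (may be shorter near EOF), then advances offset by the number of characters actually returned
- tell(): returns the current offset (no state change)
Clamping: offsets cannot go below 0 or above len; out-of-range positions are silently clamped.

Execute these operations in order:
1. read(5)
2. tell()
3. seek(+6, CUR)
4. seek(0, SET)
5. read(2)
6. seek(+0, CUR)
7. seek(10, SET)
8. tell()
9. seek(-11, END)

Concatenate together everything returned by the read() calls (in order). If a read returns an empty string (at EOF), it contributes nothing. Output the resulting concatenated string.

After 1 (read(5)): returned 'UABU4', offset=5
After 2 (tell()): offset=5
After 3 (seek(+6, CUR)): offset=11
After 4 (seek(0, SET)): offset=0
After 5 (read(2)): returned 'UA', offset=2
After 6 (seek(+0, CUR)): offset=2
After 7 (seek(10, SET)): offset=10
After 8 (tell()): offset=10
After 9 (seek(-11, END)): offset=8

Answer: UABU4UA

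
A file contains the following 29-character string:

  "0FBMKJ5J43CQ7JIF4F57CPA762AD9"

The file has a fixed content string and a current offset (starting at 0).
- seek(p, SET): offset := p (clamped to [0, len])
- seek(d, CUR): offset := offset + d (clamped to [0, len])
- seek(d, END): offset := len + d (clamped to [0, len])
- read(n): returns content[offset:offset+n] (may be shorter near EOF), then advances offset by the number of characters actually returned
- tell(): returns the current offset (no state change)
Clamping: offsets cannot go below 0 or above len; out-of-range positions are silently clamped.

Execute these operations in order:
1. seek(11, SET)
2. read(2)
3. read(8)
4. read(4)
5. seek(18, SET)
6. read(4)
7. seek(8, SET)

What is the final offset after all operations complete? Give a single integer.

After 1 (seek(11, SET)): offset=11
After 2 (read(2)): returned 'Q7', offset=13
After 3 (read(8)): returned 'JIF4F57C', offset=21
After 4 (read(4)): returned 'PA76', offset=25
After 5 (seek(18, SET)): offset=18
After 6 (read(4)): returned '57CP', offset=22
After 7 (seek(8, SET)): offset=8

Answer: 8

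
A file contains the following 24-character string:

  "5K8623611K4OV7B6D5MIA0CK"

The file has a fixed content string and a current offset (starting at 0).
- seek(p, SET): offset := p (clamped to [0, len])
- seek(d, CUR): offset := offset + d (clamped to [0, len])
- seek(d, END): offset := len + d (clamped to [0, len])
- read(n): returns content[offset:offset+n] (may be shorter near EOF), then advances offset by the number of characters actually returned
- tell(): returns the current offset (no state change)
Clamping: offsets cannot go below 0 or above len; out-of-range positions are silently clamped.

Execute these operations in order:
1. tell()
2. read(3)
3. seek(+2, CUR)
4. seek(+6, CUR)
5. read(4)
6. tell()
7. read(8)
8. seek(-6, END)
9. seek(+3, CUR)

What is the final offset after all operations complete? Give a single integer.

After 1 (tell()): offset=0
After 2 (read(3)): returned '5K8', offset=3
After 3 (seek(+2, CUR)): offset=5
After 4 (seek(+6, CUR)): offset=11
After 5 (read(4)): returned 'OV7B', offset=15
After 6 (tell()): offset=15
After 7 (read(8)): returned '6D5MIA0C', offset=23
After 8 (seek(-6, END)): offset=18
After 9 (seek(+3, CUR)): offset=21

Answer: 21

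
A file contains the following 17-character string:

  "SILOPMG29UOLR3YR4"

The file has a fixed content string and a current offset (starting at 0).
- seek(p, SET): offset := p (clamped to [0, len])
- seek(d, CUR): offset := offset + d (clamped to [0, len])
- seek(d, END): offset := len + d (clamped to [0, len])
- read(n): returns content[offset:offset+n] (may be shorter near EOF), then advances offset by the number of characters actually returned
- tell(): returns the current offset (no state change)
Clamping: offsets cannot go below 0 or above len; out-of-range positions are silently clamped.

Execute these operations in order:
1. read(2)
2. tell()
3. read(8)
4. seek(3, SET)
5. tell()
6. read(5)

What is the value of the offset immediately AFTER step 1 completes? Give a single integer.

After 1 (read(2)): returned 'SI', offset=2

Answer: 2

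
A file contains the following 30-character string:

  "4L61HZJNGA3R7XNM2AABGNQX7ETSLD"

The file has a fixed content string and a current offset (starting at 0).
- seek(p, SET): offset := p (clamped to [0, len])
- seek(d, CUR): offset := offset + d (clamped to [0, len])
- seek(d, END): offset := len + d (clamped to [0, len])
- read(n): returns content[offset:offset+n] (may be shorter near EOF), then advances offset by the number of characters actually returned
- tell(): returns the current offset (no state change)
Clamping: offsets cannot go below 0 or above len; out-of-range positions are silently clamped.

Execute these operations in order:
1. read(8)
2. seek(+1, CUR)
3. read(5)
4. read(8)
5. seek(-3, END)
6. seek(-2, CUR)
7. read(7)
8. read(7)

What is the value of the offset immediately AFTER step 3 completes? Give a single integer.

After 1 (read(8)): returned '4L61HZJN', offset=8
After 2 (seek(+1, CUR)): offset=9
After 3 (read(5)): returned 'A3R7X', offset=14

Answer: 14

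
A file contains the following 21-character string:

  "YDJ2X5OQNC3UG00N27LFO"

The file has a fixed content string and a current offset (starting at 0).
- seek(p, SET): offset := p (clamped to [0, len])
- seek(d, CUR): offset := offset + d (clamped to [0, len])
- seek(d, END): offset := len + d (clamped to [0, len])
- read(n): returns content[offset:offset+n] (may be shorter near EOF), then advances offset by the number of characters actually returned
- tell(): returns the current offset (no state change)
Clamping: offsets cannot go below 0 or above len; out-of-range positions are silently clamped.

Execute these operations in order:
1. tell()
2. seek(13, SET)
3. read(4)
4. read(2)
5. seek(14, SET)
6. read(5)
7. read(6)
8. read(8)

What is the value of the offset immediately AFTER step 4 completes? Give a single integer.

Answer: 19

Derivation:
After 1 (tell()): offset=0
After 2 (seek(13, SET)): offset=13
After 3 (read(4)): returned '00N2', offset=17
After 4 (read(2)): returned '7L', offset=19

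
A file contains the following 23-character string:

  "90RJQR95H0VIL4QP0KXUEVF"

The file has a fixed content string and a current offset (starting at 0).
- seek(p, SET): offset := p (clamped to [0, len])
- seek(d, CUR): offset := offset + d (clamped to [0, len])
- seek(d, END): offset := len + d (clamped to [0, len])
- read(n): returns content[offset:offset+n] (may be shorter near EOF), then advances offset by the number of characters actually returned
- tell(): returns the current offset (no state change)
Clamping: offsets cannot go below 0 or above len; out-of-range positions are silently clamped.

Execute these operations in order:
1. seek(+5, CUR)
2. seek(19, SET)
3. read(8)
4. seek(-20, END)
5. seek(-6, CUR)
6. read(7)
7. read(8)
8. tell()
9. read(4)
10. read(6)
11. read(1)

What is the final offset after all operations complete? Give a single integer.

After 1 (seek(+5, CUR)): offset=5
After 2 (seek(19, SET)): offset=19
After 3 (read(8)): returned 'UEVF', offset=23
After 4 (seek(-20, END)): offset=3
After 5 (seek(-6, CUR)): offset=0
After 6 (read(7)): returned '90RJQR9', offset=7
After 7 (read(8)): returned '5H0VIL4Q', offset=15
After 8 (tell()): offset=15
After 9 (read(4)): returned 'P0KX', offset=19
After 10 (read(6)): returned 'UEVF', offset=23
After 11 (read(1)): returned '', offset=23

Answer: 23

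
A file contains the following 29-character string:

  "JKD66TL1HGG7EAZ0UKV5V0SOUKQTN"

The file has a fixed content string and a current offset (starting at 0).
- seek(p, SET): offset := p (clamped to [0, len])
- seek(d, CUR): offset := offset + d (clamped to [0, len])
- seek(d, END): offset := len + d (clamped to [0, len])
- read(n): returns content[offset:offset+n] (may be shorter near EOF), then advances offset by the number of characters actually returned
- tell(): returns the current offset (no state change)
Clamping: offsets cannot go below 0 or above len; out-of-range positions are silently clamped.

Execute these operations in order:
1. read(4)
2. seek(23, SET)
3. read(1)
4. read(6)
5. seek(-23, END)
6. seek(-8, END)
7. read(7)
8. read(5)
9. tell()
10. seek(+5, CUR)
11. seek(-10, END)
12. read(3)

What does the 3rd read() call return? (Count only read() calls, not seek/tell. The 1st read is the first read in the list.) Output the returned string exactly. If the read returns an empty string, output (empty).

After 1 (read(4)): returned 'JKD6', offset=4
After 2 (seek(23, SET)): offset=23
After 3 (read(1)): returned 'O', offset=24
After 4 (read(6)): returned 'UKQTN', offset=29
After 5 (seek(-23, END)): offset=6
After 6 (seek(-8, END)): offset=21
After 7 (read(7)): returned '0SOUKQT', offset=28
After 8 (read(5)): returned 'N', offset=29
After 9 (tell()): offset=29
After 10 (seek(+5, CUR)): offset=29
After 11 (seek(-10, END)): offset=19
After 12 (read(3)): returned '5V0', offset=22

Answer: UKQTN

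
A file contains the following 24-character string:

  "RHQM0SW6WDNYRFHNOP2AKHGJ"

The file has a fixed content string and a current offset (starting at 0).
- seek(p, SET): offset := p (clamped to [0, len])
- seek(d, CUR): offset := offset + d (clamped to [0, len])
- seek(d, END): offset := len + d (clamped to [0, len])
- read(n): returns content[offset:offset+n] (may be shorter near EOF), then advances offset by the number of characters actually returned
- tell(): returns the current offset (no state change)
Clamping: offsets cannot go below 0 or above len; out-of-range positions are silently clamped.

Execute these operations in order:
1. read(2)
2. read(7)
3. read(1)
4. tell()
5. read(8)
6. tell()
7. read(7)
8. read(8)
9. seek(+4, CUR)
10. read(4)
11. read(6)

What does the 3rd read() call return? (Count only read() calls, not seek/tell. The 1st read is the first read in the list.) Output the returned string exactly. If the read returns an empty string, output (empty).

Answer: D

Derivation:
After 1 (read(2)): returned 'RH', offset=2
After 2 (read(7)): returned 'QM0SW6W', offset=9
After 3 (read(1)): returned 'D', offset=10
After 4 (tell()): offset=10
After 5 (read(8)): returned 'NYRFHNOP', offset=18
After 6 (tell()): offset=18
After 7 (read(7)): returned '2AKHGJ', offset=24
After 8 (read(8)): returned '', offset=24
After 9 (seek(+4, CUR)): offset=24
After 10 (read(4)): returned '', offset=24
After 11 (read(6)): returned '', offset=24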